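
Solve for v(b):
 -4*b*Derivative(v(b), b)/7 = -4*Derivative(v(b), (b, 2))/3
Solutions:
 v(b) = C1 + C2*erfi(sqrt(42)*b/14)


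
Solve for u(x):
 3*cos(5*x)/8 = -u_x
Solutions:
 u(x) = C1 - 3*sin(5*x)/40


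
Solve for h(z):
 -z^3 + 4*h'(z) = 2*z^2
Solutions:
 h(z) = C1 + z^4/16 + z^3/6


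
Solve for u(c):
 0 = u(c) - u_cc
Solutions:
 u(c) = C1*exp(-c) + C2*exp(c)


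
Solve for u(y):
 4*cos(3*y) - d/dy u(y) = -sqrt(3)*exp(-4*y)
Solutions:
 u(y) = C1 + 4*sin(3*y)/3 - sqrt(3)*exp(-4*y)/4


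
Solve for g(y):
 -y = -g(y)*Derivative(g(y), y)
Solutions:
 g(y) = -sqrt(C1 + y^2)
 g(y) = sqrt(C1 + y^2)


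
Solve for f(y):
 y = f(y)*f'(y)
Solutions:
 f(y) = -sqrt(C1 + y^2)
 f(y) = sqrt(C1 + y^2)


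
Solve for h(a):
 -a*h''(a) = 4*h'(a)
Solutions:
 h(a) = C1 + C2/a^3


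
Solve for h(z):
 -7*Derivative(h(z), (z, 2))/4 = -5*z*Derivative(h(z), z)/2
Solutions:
 h(z) = C1 + C2*erfi(sqrt(35)*z/7)


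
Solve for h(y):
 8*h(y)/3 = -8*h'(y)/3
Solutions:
 h(y) = C1*exp(-y)


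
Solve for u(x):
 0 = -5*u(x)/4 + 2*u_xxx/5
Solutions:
 u(x) = C3*exp(5^(2/3)*x/2) + (C1*sin(sqrt(3)*5^(2/3)*x/4) + C2*cos(sqrt(3)*5^(2/3)*x/4))*exp(-5^(2/3)*x/4)


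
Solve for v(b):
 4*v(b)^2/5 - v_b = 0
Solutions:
 v(b) = -5/(C1 + 4*b)


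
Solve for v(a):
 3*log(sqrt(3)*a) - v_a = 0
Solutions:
 v(a) = C1 + 3*a*log(a) - 3*a + 3*a*log(3)/2


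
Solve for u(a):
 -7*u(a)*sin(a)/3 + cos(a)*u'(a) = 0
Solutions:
 u(a) = C1/cos(a)^(7/3)


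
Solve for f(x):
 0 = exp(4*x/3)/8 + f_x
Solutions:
 f(x) = C1 - 3*exp(4*x/3)/32


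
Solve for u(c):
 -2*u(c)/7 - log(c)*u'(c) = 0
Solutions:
 u(c) = C1*exp(-2*li(c)/7)


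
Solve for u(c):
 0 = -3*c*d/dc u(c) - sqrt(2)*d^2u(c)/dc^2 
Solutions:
 u(c) = C1 + C2*erf(2^(1/4)*sqrt(3)*c/2)


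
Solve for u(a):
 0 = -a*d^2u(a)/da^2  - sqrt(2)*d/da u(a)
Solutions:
 u(a) = C1 + C2*a^(1 - sqrt(2))


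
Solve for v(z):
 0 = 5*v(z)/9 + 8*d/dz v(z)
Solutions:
 v(z) = C1*exp(-5*z/72)


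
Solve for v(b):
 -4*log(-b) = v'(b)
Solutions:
 v(b) = C1 - 4*b*log(-b) + 4*b


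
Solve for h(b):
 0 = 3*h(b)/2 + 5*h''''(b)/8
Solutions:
 h(b) = (C1*sin(3^(1/4)*5^(3/4)*b/5) + C2*cos(3^(1/4)*5^(3/4)*b/5))*exp(-3^(1/4)*5^(3/4)*b/5) + (C3*sin(3^(1/4)*5^(3/4)*b/5) + C4*cos(3^(1/4)*5^(3/4)*b/5))*exp(3^(1/4)*5^(3/4)*b/5)


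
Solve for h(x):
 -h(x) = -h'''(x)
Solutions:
 h(x) = C3*exp(x) + (C1*sin(sqrt(3)*x/2) + C2*cos(sqrt(3)*x/2))*exp(-x/2)


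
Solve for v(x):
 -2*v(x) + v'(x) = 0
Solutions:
 v(x) = C1*exp(2*x)


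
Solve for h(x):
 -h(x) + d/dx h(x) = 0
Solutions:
 h(x) = C1*exp(x)


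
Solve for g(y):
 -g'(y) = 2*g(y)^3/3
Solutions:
 g(y) = -sqrt(6)*sqrt(-1/(C1 - 2*y))/2
 g(y) = sqrt(6)*sqrt(-1/(C1 - 2*y))/2


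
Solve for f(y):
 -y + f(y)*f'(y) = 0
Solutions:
 f(y) = -sqrt(C1 + y^2)
 f(y) = sqrt(C1 + y^2)


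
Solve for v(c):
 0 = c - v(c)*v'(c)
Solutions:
 v(c) = -sqrt(C1 + c^2)
 v(c) = sqrt(C1 + c^2)


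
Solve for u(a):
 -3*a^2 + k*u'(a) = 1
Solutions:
 u(a) = C1 + a^3/k + a/k


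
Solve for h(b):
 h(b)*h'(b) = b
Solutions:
 h(b) = -sqrt(C1 + b^2)
 h(b) = sqrt(C1 + b^2)


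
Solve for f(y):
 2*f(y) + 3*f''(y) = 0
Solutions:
 f(y) = C1*sin(sqrt(6)*y/3) + C2*cos(sqrt(6)*y/3)


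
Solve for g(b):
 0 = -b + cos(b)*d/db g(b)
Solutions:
 g(b) = C1 + Integral(b/cos(b), b)


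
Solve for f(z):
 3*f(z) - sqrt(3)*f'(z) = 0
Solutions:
 f(z) = C1*exp(sqrt(3)*z)


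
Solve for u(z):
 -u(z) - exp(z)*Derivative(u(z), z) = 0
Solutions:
 u(z) = C1*exp(exp(-z))


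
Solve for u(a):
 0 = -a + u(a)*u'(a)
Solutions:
 u(a) = -sqrt(C1 + a^2)
 u(a) = sqrt(C1 + a^2)


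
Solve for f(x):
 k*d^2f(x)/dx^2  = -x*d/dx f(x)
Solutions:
 f(x) = C1 + C2*sqrt(k)*erf(sqrt(2)*x*sqrt(1/k)/2)


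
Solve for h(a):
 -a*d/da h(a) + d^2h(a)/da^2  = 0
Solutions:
 h(a) = C1 + C2*erfi(sqrt(2)*a/2)


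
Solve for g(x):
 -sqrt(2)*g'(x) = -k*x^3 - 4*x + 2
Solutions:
 g(x) = C1 + sqrt(2)*k*x^4/8 + sqrt(2)*x^2 - sqrt(2)*x


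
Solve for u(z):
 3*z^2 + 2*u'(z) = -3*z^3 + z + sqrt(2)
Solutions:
 u(z) = C1 - 3*z^4/8 - z^3/2 + z^2/4 + sqrt(2)*z/2


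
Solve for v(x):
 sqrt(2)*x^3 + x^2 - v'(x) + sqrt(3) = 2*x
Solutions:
 v(x) = C1 + sqrt(2)*x^4/4 + x^3/3 - x^2 + sqrt(3)*x


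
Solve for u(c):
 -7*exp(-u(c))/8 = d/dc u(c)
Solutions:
 u(c) = log(C1 - 7*c/8)


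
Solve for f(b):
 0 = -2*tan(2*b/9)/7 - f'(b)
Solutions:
 f(b) = C1 + 9*log(cos(2*b/9))/7


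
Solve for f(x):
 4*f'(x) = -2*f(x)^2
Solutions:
 f(x) = 2/(C1 + x)


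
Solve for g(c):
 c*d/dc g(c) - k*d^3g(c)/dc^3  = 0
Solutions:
 g(c) = C1 + Integral(C2*airyai(c*(1/k)^(1/3)) + C3*airybi(c*(1/k)^(1/3)), c)


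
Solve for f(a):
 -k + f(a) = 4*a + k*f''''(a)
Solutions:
 f(a) = C1*exp(-a*(1/k)^(1/4)) + C2*exp(a*(1/k)^(1/4)) + C3*exp(-I*a*(1/k)^(1/4)) + C4*exp(I*a*(1/k)^(1/4)) + 4*a + k


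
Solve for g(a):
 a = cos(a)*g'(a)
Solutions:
 g(a) = C1 + Integral(a/cos(a), a)


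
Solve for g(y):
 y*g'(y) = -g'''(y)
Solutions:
 g(y) = C1 + Integral(C2*airyai(-y) + C3*airybi(-y), y)


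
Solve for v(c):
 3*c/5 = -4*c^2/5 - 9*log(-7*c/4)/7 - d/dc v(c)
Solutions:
 v(c) = C1 - 4*c^3/15 - 3*c^2/10 - 9*c*log(-c)/7 + 9*c*(-log(7) + 1 + 2*log(2))/7


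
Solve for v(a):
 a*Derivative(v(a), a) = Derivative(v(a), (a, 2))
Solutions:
 v(a) = C1 + C2*erfi(sqrt(2)*a/2)


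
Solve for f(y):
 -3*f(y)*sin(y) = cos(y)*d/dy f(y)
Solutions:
 f(y) = C1*cos(y)^3


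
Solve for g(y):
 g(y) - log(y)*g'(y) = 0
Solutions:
 g(y) = C1*exp(li(y))


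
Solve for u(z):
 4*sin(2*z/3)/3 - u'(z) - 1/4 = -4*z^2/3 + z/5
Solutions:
 u(z) = C1 + 4*z^3/9 - z^2/10 - z/4 - 2*cos(2*z/3)


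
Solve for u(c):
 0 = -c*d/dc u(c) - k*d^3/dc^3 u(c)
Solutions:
 u(c) = C1 + Integral(C2*airyai(c*(-1/k)^(1/3)) + C3*airybi(c*(-1/k)^(1/3)), c)


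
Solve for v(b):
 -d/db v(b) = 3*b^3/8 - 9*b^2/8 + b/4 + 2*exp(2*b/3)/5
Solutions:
 v(b) = C1 - 3*b^4/32 + 3*b^3/8 - b^2/8 - 3*exp(2*b/3)/5


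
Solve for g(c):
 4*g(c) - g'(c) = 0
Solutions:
 g(c) = C1*exp(4*c)


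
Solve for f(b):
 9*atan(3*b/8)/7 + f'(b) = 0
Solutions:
 f(b) = C1 - 9*b*atan(3*b/8)/7 + 12*log(9*b^2 + 64)/7


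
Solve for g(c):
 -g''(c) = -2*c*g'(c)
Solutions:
 g(c) = C1 + C2*erfi(c)


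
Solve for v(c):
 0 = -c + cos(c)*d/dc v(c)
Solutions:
 v(c) = C1 + Integral(c/cos(c), c)


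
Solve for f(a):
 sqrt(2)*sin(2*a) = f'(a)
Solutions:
 f(a) = C1 - sqrt(2)*cos(2*a)/2


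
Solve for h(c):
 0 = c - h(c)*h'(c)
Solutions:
 h(c) = -sqrt(C1 + c^2)
 h(c) = sqrt(C1 + c^2)


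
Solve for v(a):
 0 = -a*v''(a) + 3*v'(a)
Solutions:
 v(a) = C1 + C2*a^4


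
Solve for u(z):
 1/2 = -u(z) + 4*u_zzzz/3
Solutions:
 u(z) = C1*exp(-sqrt(2)*3^(1/4)*z/2) + C2*exp(sqrt(2)*3^(1/4)*z/2) + C3*sin(sqrt(2)*3^(1/4)*z/2) + C4*cos(sqrt(2)*3^(1/4)*z/2) - 1/2


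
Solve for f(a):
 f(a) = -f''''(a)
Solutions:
 f(a) = (C1*sin(sqrt(2)*a/2) + C2*cos(sqrt(2)*a/2))*exp(-sqrt(2)*a/2) + (C3*sin(sqrt(2)*a/2) + C4*cos(sqrt(2)*a/2))*exp(sqrt(2)*a/2)


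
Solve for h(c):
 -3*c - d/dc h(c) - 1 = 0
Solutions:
 h(c) = C1 - 3*c^2/2 - c


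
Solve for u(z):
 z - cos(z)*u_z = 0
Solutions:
 u(z) = C1 + Integral(z/cos(z), z)


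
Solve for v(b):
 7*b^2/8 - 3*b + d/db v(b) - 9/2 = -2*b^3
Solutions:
 v(b) = C1 - b^4/2 - 7*b^3/24 + 3*b^2/2 + 9*b/2


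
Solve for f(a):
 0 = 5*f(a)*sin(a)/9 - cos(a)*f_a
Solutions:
 f(a) = C1/cos(a)^(5/9)


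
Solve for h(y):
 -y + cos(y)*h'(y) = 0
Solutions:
 h(y) = C1 + Integral(y/cos(y), y)


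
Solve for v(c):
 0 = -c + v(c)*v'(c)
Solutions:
 v(c) = -sqrt(C1 + c^2)
 v(c) = sqrt(C1 + c^2)


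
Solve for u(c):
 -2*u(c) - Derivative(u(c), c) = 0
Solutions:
 u(c) = C1*exp(-2*c)


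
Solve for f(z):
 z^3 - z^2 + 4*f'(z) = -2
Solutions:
 f(z) = C1 - z^4/16 + z^3/12 - z/2


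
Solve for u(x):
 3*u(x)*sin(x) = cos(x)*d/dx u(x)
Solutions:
 u(x) = C1/cos(x)^3


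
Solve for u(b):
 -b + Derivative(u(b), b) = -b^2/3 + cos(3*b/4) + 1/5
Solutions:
 u(b) = C1 - b^3/9 + b^2/2 + b/5 + 4*sin(3*b/4)/3


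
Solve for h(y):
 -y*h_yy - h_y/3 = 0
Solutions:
 h(y) = C1 + C2*y^(2/3)


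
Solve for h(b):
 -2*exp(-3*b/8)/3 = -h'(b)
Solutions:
 h(b) = C1 - 16*exp(-3*b/8)/9


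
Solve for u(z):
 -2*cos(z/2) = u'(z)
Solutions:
 u(z) = C1 - 4*sin(z/2)


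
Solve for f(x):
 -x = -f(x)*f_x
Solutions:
 f(x) = -sqrt(C1 + x^2)
 f(x) = sqrt(C1 + x^2)


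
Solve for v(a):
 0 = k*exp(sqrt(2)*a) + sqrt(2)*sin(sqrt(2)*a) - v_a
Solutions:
 v(a) = C1 + sqrt(2)*k*exp(sqrt(2)*a)/2 - cos(sqrt(2)*a)


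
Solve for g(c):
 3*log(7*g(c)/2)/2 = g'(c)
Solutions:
 2*Integral(1/(-log(_y) - log(7) + log(2)), (_y, g(c)))/3 = C1 - c


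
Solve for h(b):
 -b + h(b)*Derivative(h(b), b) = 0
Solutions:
 h(b) = -sqrt(C1 + b^2)
 h(b) = sqrt(C1 + b^2)


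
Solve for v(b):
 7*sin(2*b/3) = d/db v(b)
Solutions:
 v(b) = C1 - 21*cos(2*b/3)/2


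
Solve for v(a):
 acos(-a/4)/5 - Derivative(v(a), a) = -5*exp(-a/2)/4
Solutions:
 v(a) = C1 + a*acos(-a/4)/5 + sqrt(16 - a^2)/5 - 5*exp(-a/2)/2


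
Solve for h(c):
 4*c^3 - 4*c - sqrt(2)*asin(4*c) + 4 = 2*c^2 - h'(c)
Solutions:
 h(c) = C1 - c^4 + 2*c^3/3 + 2*c^2 - 4*c + sqrt(2)*(c*asin(4*c) + sqrt(1 - 16*c^2)/4)


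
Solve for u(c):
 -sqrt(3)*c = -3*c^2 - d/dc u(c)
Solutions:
 u(c) = C1 - c^3 + sqrt(3)*c^2/2


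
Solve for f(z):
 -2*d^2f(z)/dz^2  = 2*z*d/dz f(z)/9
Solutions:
 f(z) = C1 + C2*erf(sqrt(2)*z/6)


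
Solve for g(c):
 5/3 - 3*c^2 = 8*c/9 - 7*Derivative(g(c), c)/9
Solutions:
 g(c) = C1 + 9*c^3/7 + 4*c^2/7 - 15*c/7


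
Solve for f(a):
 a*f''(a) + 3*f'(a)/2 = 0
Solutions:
 f(a) = C1 + C2/sqrt(a)


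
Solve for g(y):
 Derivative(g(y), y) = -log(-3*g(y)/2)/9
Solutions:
 9*Integral(1/(log(-_y) - log(2) + log(3)), (_y, g(y))) = C1 - y


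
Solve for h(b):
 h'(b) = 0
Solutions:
 h(b) = C1


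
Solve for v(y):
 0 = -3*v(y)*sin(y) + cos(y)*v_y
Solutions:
 v(y) = C1/cos(y)^3


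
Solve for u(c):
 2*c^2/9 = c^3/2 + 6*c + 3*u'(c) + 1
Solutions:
 u(c) = C1 - c^4/24 + 2*c^3/81 - c^2 - c/3


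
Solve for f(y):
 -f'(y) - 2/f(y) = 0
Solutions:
 f(y) = -sqrt(C1 - 4*y)
 f(y) = sqrt(C1 - 4*y)


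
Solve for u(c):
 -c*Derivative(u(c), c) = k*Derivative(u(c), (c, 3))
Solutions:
 u(c) = C1 + Integral(C2*airyai(c*(-1/k)^(1/3)) + C3*airybi(c*(-1/k)^(1/3)), c)


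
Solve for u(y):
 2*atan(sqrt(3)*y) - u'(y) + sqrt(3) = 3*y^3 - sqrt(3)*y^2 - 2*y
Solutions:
 u(y) = C1 - 3*y^4/4 + sqrt(3)*y^3/3 + y^2 + 2*y*atan(sqrt(3)*y) + sqrt(3)*y - sqrt(3)*log(3*y^2 + 1)/3


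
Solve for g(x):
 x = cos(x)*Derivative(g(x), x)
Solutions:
 g(x) = C1 + Integral(x/cos(x), x)


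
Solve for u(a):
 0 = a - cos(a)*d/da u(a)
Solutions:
 u(a) = C1 + Integral(a/cos(a), a)


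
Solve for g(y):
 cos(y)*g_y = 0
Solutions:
 g(y) = C1


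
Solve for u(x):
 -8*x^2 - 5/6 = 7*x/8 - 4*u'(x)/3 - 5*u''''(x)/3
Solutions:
 u(x) = C1 + C4*exp(-10^(2/3)*x/5) + 2*x^3 + 21*x^2/64 + 5*x/8 + (C2*sin(10^(2/3)*sqrt(3)*x/10) + C3*cos(10^(2/3)*sqrt(3)*x/10))*exp(10^(2/3)*x/10)


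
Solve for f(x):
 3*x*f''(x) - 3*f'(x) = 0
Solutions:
 f(x) = C1 + C2*x^2


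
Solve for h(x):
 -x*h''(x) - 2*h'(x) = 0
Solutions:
 h(x) = C1 + C2/x


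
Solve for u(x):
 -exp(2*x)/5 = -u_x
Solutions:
 u(x) = C1 + exp(2*x)/10


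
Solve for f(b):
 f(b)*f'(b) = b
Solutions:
 f(b) = -sqrt(C1 + b^2)
 f(b) = sqrt(C1 + b^2)


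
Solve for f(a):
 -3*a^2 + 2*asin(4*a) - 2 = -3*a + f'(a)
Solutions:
 f(a) = C1 - a^3 + 3*a^2/2 + 2*a*asin(4*a) - 2*a + sqrt(1 - 16*a^2)/2


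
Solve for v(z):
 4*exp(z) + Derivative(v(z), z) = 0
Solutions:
 v(z) = C1 - 4*exp(z)


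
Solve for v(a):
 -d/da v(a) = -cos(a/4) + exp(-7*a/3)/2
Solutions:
 v(a) = C1 + 4*sin(a/4) + 3*exp(-7*a/3)/14


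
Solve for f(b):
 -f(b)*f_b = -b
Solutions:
 f(b) = -sqrt(C1 + b^2)
 f(b) = sqrt(C1 + b^2)


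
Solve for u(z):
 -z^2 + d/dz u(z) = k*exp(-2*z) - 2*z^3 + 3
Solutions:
 u(z) = C1 - k*exp(-2*z)/2 - z^4/2 + z^3/3 + 3*z


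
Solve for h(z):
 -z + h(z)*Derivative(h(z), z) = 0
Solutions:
 h(z) = -sqrt(C1 + z^2)
 h(z) = sqrt(C1 + z^2)


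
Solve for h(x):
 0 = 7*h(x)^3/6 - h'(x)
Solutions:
 h(x) = -sqrt(3)*sqrt(-1/(C1 + 7*x))
 h(x) = sqrt(3)*sqrt(-1/(C1 + 7*x))


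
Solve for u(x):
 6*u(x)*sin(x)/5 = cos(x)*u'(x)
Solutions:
 u(x) = C1/cos(x)^(6/5)


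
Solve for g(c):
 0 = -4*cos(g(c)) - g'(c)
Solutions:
 g(c) = pi - asin((C1 + exp(8*c))/(C1 - exp(8*c)))
 g(c) = asin((C1 + exp(8*c))/(C1 - exp(8*c)))


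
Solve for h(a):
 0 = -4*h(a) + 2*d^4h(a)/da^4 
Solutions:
 h(a) = C1*exp(-2^(1/4)*a) + C2*exp(2^(1/4)*a) + C3*sin(2^(1/4)*a) + C4*cos(2^(1/4)*a)


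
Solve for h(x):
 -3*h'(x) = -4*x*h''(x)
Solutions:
 h(x) = C1 + C2*x^(7/4)


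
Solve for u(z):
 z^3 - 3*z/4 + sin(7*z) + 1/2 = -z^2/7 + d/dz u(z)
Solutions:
 u(z) = C1 + z^4/4 + z^3/21 - 3*z^2/8 + z/2 - cos(7*z)/7


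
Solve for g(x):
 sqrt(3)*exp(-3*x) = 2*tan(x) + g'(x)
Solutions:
 g(x) = C1 - log(tan(x)^2 + 1) - sqrt(3)*exp(-3*x)/3


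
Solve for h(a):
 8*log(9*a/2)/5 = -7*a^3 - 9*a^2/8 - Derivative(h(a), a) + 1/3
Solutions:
 h(a) = C1 - 7*a^4/4 - 3*a^3/8 - 8*a*log(a)/5 - 16*a*log(3)/5 + 8*a*log(2)/5 + 29*a/15


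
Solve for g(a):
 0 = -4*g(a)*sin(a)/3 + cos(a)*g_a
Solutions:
 g(a) = C1/cos(a)^(4/3)


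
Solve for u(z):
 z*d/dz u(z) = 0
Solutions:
 u(z) = C1


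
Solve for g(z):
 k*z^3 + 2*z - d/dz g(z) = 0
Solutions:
 g(z) = C1 + k*z^4/4 + z^2


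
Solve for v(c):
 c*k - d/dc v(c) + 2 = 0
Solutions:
 v(c) = C1 + c^2*k/2 + 2*c


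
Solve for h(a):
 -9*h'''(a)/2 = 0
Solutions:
 h(a) = C1 + C2*a + C3*a^2


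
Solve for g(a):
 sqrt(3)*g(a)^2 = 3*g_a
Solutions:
 g(a) = -3/(C1 + sqrt(3)*a)


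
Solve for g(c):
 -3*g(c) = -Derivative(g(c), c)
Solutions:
 g(c) = C1*exp(3*c)


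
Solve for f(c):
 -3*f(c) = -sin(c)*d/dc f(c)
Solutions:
 f(c) = C1*(cos(c) - 1)^(3/2)/(cos(c) + 1)^(3/2)


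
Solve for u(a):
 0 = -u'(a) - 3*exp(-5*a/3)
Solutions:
 u(a) = C1 + 9*exp(-5*a/3)/5


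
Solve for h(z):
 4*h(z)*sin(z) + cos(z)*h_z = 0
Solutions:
 h(z) = C1*cos(z)^4


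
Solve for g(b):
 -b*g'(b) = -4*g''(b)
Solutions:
 g(b) = C1 + C2*erfi(sqrt(2)*b/4)


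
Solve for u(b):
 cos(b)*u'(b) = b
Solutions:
 u(b) = C1 + Integral(b/cos(b), b)


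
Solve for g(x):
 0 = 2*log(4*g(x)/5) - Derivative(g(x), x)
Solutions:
 -Integral(1/(log(_y) - log(5) + 2*log(2)), (_y, g(x)))/2 = C1 - x


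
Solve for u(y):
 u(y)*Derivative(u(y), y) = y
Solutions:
 u(y) = -sqrt(C1 + y^2)
 u(y) = sqrt(C1 + y^2)


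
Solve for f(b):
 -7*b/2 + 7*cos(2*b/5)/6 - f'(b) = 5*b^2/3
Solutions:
 f(b) = C1 - 5*b^3/9 - 7*b^2/4 + 35*sin(2*b/5)/12


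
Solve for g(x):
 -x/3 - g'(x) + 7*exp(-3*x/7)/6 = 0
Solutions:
 g(x) = C1 - x^2/6 - 49*exp(-3*x/7)/18


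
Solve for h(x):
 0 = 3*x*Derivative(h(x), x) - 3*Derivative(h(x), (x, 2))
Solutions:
 h(x) = C1 + C2*erfi(sqrt(2)*x/2)


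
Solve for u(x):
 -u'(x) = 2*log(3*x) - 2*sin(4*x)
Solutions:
 u(x) = C1 - 2*x*log(x) - 2*x*log(3) + 2*x - cos(4*x)/2


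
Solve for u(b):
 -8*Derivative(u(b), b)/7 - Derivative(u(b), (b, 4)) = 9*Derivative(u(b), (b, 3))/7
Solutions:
 u(b) = C1 + C2*exp(b*(-6 + 9/(70*sqrt(10) + 223)^(1/3) + (70*sqrt(10) + 223)^(1/3))/14)*sin(sqrt(3)*b*(-(70*sqrt(10) + 223)^(1/3) + 9/(70*sqrt(10) + 223)^(1/3))/14) + C3*exp(b*(-6 + 9/(70*sqrt(10) + 223)^(1/3) + (70*sqrt(10) + 223)^(1/3))/14)*cos(sqrt(3)*b*(-(70*sqrt(10) + 223)^(1/3) + 9/(70*sqrt(10) + 223)^(1/3))/14) + C4*exp(-b*(9/(70*sqrt(10) + 223)^(1/3) + 3 + (70*sqrt(10) + 223)^(1/3))/7)


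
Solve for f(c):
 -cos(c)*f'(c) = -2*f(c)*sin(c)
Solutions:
 f(c) = C1/cos(c)^2


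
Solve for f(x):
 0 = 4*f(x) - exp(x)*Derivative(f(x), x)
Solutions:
 f(x) = C1*exp(-4*exp(-x))


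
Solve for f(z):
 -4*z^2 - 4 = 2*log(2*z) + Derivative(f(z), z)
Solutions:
 f(z) = C1 - 4*z^3/3 - 2*z*log(z) - 2*z - z*log(4)


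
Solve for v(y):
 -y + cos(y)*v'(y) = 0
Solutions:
 v(y) = C1 + Integral(y/cos(y), y)


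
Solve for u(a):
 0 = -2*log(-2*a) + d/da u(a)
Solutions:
 u(a) = C1 + 2*a*log(-a) + 2*a*(-1 + log(2))


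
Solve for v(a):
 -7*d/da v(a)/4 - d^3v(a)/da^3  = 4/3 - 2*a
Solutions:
 v(a) = C1 + C2*sin(sqrt(7)*a/2) + C3*cos(sqrt(7)*a/2) + 4*a^2/7 - 16*a/21


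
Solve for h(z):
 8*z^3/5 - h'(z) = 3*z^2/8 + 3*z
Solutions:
 h(z) = C1 + 2*z^4/5 - z^3/8 - 3*z^2/2


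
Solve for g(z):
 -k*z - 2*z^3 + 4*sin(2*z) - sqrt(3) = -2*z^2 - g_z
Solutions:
 g(z) = C1 + k*z^2/2 + z^4/2 - 2*z^3/3 + sqrt(3)*z + 2*cos(2*z)


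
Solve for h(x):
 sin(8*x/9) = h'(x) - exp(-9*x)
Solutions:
 h(x) = C1 - 9*cos(8*x/9)/8 - exp(-9*x)/9


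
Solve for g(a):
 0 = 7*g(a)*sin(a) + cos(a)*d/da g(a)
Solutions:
 g(a) = C1*cos(a)^7


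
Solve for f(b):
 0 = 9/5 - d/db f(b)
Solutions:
 f(b) = C1 + 9*b/5


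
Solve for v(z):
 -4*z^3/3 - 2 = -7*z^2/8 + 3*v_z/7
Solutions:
 v(z) = C1 - 7*z^4/9 + 49*z^3/72 - 14*z/3


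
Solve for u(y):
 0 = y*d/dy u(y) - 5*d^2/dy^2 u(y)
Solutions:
 u(y) = C1 + C2*erfi(sqrt(10)*y/10)


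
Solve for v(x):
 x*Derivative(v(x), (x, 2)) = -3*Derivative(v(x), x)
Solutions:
 v(x) = C1 + C2/x^2


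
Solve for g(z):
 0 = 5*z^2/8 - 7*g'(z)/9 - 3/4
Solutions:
 g(z) = C1 + 15*z^3/56 - 27*z/28


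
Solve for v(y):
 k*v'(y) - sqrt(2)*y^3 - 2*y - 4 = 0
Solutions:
 v(y) = C1 + sqrt(2)*y^4/(4*k) + y^2/k + 4*y/k


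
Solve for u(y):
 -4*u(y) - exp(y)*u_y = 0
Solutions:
 u(y) = C1*exp(4*exp(-y))


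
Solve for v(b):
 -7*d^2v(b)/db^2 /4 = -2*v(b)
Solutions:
 v(b) = C1*exp(-2*sqrt(14)*b/7) + C2*exp(2*sqrt(14)*b/7)


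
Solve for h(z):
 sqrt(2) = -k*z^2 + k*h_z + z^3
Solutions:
 h(z) = C1 + z^3/3 - z^4/(4*k) + sqrt(2)*z/k


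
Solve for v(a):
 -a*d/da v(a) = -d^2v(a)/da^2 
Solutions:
 v(a) = C1 + C2*erfi(sqrt(2)*a/2)


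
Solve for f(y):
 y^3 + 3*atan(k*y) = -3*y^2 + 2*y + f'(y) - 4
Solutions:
 f(y) = C1 + y^4/4 + y^3 - y^2 + 4*y + 3*Piecewise((y*atan(k*y) - log(k^2*y^2 + 1)/(2*k), Ne(k, 0)), (0, True))


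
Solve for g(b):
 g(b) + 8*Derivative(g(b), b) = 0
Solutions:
 g(b) = C1*exp(-b/8)


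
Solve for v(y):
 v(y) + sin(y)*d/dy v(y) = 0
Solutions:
 v(y) = C1*sqrt(cos(y) + 1)/sqrt(cos(y) - 1)


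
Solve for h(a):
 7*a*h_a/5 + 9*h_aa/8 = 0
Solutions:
 h(a) = C1 + C2*erf(2*sqrt(35)*a/15)


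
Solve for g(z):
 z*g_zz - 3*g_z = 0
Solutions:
 g(z) = C1 + C2*z^4


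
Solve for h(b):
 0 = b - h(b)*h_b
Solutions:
 h(b) = -sqrt(C1 + b^2)
 h(b) = sqrt(C1 + b^2)


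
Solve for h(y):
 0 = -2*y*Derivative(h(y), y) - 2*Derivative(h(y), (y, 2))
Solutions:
 h(y) = C1 + C2*erf(sqrt(2)*y/2)


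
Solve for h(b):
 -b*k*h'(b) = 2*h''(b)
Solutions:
 h(b) = Piecewise((-sqrt(pi)*C1*erf(b*sqrt(k)/2)/sqrt(k) - C2, (k > 0) | (k < 0)), (-C1*b - C2, True))


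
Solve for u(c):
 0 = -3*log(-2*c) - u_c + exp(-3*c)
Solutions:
 u(c) = C1 - 3*c*log(-c) + 3*c*(1 - log(2)) - exp(-3*c)/3


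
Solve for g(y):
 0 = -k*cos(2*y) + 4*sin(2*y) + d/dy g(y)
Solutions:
 g(y) = C1 + k*sin(2*y)/2 + 2*cos(2*y)


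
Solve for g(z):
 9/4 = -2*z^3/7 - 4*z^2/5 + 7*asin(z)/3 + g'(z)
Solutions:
 g(z) = C1 + z^4/14 + 4*z^3/15 - 7*z*asin(z)/3 + 9*z/4 - 7*sqrt(1 - z^2)/3


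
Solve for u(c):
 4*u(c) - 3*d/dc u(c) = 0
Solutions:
 u(c) = C1*exp(4*c/3)


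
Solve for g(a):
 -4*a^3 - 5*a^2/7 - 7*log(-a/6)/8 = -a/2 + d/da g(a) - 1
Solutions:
 g(a) = C1 - a^4 - 5*a^3/21 + a^2/4 - 7*a*log(-a)/8 + a*(7*log(6) + 15)/8


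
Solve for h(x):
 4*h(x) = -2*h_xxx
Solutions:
 h(x) = C3*exp(-2^(1/3)*x) + (C1*sin(2^(1/3)*sqrt(3)*x/2) + C2*cos(2^(1/3)*sqrt(3)*x/2))*exp(2^(1/3)*x/2)


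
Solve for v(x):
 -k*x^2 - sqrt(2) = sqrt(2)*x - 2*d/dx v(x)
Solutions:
 v(x) = C1 + k*x^3/6 + sqrt(2)*x^2/4 + sqrt(2)*x/2


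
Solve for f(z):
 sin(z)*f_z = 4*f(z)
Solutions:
 f(z) = C1*(cos(z)^2 - 2*cos(z) + 1)/(cos(z)^2 + 2*cos(z) + 1)


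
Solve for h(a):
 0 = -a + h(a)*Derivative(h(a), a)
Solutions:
 h(a) = -sqrt(C1 + a^2)
 h(a) = sqrt(C1 + a^2)


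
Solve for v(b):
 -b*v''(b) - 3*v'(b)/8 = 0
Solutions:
 v(b) = C1 + C2*b^(5/8)


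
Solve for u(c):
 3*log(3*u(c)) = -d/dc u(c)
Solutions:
 Integral(1/(log(_y) + log(3)), (_y, u(c)))/3 = C1 - c


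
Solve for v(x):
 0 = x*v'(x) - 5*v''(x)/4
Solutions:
 v(x) = C1 + C2*erfi(sqrt(10)*x/5)


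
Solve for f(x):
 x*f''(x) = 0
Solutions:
 f(x) = C1 + C2*x


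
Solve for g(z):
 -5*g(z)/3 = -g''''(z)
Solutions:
 g(z) = C1*exp(-3^(3/4)*5^(1/4)*z/3) + C2*exp(3^(3/4)*5^(1/4)*z/3) + C3*sin(3^(3/4)*5^(1/4)*z/3) + C4*cos(3^(3/4)*5^(1/4)*z/3)


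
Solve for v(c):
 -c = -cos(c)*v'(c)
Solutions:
 v(c) = C1 + Integral(c/cos(c), c)


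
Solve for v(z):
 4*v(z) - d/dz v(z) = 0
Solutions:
 v(z) = C1*exp(4*z)


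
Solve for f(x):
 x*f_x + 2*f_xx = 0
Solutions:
 f(x) = C1 + C2*erf(x/2)


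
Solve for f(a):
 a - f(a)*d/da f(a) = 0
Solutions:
 f(a) = -sqrt(C1 + a^2)
 f(a) = sqrt(C1 + a^2)


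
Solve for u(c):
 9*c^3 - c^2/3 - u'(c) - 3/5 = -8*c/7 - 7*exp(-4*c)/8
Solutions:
 u(c) = C1 + 9*c^4/4 - c^3/9 + 4*c^2/7 - 3*c/5 - 7*exp(-4*c)/32


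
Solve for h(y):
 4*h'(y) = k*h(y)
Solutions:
 h(y) = C1*exp(k*y/4)


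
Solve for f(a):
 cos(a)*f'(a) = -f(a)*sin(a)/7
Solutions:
 f(a) = C1*cos(a)^(1/7)


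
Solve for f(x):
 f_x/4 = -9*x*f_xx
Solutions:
 f(x) = C1 + C2*x^(35/36)


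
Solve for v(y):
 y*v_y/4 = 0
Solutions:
 v(y) = C1


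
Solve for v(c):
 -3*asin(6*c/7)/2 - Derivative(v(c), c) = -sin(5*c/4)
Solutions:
 v(c) = C1 - 3*c*asin(6*c/7)/2 - sqrt(49 - 36*c^2)/4 - 4*cos(5*c/4)/5


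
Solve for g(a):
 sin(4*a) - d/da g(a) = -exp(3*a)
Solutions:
 g(a) = C1 + exp(3*a)/3 - cos(4*a)/4


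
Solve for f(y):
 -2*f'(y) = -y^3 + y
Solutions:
 f(y) = C1 + y^4/8 - y^2/4


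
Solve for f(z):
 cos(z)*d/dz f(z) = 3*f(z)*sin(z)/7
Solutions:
 f(z) = C1/cos(z)^(3/7)


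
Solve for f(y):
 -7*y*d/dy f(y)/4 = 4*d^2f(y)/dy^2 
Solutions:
 f(y) = C1 + C2*erf(sqrt(14)*y/8)


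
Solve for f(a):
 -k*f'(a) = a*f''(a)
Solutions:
 f(a) = C1 + a^(1 - re(k))*(C2*sin(log(a)*Abs(im(k))) + C3*cos(log(a)*im(k)))


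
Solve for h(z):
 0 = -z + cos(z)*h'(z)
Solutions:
 h(z) = C1 + Integral(z/cos(z), z)


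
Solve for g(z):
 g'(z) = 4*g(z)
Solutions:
 g(z) = C1*exp(4*z)


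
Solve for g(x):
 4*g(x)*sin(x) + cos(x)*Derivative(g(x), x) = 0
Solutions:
 g(x) = C1*cos(x)^4


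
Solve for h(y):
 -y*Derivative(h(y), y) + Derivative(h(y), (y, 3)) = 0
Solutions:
 h(y) = C1 + Integral(C2*airyai(y) + C3*airybi(y), y)


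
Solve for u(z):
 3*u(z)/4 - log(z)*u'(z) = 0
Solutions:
 u(z) = C1*exp(3*li(z)/4)


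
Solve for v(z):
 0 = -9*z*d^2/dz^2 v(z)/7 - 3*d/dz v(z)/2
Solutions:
 v(z) = C1 + C2/z^(1/6)


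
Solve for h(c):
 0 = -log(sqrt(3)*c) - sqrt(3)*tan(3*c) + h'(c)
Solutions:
 h(c) = C1 + c*log(c) - c + c*log(3)/2 - sqrt(3)*log(cos(3*c))/3


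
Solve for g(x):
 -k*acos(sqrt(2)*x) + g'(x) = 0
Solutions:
 g(x) = C1 + k*(x*acos(sqrt(2)*x) - sqrt(2)*sqrt(1 - 2*x^2)/2)


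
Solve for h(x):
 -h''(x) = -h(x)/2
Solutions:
 h(x) = C1*exp(-sqrt(2)*x/2) + C2*exp(sqrt(2)*x/2)


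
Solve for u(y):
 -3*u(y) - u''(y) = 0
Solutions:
 u(y) = C1*sin(sqrt(3)*y) + C2*cos(sqrt(3)*y)


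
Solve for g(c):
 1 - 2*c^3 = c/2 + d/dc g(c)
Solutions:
 g(c) = C1 - c^4/2 - c^2/4 + c


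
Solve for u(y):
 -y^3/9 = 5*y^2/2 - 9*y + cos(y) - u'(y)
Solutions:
 u(y) = C1 + y^4/36 + 5*y^3/6 - 9*y^2/2 + sin(y)


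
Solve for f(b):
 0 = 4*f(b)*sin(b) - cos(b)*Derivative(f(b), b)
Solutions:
 f(b) = C1/cos(b)^4


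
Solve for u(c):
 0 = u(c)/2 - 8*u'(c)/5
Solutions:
 u(c) = C1*exp(5*c/16)


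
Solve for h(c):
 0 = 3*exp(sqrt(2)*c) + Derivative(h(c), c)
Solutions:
 h(c) = C1 - 3*sqrt(2)*exp(sqrt(2)*c)/2


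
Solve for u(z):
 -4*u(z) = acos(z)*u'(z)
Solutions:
 u(z) = C1*exp(-4*Integral(1/acos(z), z))


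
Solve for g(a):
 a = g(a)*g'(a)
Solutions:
 g(a) = -sqrt(C1 + a^2)
 g(a) = sqrt(C1 + a^2)


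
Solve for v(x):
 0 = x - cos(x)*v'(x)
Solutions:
 v(x) = C1 + Integral(x/cos(x), x)


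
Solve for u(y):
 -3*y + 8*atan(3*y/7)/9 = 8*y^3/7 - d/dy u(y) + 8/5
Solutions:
 u(y) = C1 + 2*y^4/7 + 3*y^2/2 - 8*y*atan(3*y/7)/9 + 8*y/5 + 28*log(9*y^2 + 49)/27


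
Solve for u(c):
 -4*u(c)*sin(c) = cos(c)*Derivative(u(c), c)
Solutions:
 u(c) = C1*cos(c)^4


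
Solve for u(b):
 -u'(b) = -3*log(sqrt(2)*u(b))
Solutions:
 -2*Integral(1/(2*log(_y) + log(2)), (_y, u(b)))/3 = C1 - b


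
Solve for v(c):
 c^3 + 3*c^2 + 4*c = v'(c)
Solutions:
 v(c) = C1 + c^4/4 + c^3 + 2*c^2


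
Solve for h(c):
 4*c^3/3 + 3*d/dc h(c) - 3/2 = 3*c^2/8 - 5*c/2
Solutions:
 h(c) = C1 - c^4/9 + c^3/24 - 5*c^2/12 + c/2


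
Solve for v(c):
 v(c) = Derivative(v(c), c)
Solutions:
 v(c) = C1*exp(c)


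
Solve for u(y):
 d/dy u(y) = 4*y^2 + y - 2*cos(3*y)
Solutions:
 u(y) = C1 + 4*y^3/3 + y^2/2 - 2*sin(3*y)/3


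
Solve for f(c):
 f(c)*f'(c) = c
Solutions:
 f(c) = -sqrt(C1 + c^2)
 f(c) = sqrt(C1 + c^2)


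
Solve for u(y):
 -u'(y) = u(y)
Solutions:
 u(y) = C1*exp(-y)


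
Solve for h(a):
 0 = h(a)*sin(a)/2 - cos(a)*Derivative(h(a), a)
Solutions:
 h(a) = C1/sqrt(cos(a))


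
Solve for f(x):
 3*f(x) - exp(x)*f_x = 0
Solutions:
 f(x) = C1*exp(-3*exp(-x))


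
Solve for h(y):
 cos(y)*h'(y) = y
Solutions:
 h(y) = C1 + Integral(y/cos(y), y)


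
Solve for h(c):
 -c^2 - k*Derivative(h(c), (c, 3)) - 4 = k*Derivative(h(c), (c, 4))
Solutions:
 h(c) = C1 + C2*c + C3*c^2 + C4*exp(-c) - c^5/(60*k) + c^4/(12*k) - c^3/k


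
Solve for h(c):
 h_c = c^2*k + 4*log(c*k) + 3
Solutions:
 h(c) = C1 + c^3*k/3 + 4*c*log(c*k) - c


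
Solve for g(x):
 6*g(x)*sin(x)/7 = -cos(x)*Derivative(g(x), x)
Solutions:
 g(x) = C1*cos(x)^(6/7)


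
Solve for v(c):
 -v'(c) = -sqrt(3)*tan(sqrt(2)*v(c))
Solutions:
 v(c) = sqrt(2)*(pi - asin(C1*exp(sqrt(6)*c)))/2
 v(c) = sqrt(2)*asin(C1*exp(sqrt(6)*c))/2


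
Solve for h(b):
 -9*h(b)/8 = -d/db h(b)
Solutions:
 h(b) = C1*exp(9*b/8)


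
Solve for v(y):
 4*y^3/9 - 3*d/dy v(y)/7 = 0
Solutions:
 v(y) = C1 + 7*y^4/27


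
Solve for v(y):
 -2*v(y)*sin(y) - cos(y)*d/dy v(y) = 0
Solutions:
 v(y) = C1*cos(y)^2


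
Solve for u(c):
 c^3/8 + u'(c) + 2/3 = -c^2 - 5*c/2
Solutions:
 u(c) = C1 - c^4/32 - c^3/3 - 5*c^2/4 - 2*c/3


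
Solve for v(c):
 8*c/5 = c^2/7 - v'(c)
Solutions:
 v(c) = C1 + c^3/21 - 4*c^2/5


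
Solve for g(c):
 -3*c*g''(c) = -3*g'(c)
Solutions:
 g(c) = C1 + C2*c^2


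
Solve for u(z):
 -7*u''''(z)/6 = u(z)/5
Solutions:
 u(z) = (C1*sin(3^(1/4)*70^(3/4)*z/70) + C2*cos(3^(1/4)*70^(3/4)*z/70))*exp(-3^(1/4)*70^(3/4)*z/70) + (C3*sin(3^(1/4)*70^(3/4)*z/70) + C4*cos(3^(1/4)*70^(3/4)*z/70))*exp(3^(1/4)*70^(3/4)*z/70)


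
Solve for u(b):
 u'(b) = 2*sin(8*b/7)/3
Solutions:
 u(b) = C1 - 7*cos(8*b/7)/12


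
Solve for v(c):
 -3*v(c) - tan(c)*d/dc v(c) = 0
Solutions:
 v(c) = C1/sin(c)^3


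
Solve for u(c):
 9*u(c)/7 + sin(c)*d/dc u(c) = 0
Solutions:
 u(c) = C1*(cos(c) + 1)^(9/14)/(cos(c) - 1)^(9/14)


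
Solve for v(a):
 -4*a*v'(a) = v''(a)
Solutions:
 v(a) = C1 + C2*erf(sqrt(2)*a)


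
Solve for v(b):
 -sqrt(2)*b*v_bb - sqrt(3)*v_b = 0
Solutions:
 v(b) = C1 + C2*b^(1 - sqrt(6)/2)


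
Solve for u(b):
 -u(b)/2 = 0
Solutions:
 u(b) = 0


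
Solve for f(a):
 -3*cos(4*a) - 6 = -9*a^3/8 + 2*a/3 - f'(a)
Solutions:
 f(a) = C1 - 9*a^4/32 + a^2/3 + 6*a + 3*sin(4*a)/4


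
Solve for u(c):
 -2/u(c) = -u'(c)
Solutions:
 u(c) = -sqrt(C1 + 4*c)
 u(c) = sqrt(C1 + 4*c)


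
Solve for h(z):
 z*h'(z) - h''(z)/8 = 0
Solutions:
 h(z) = C1 + C2*erfi(2*z)


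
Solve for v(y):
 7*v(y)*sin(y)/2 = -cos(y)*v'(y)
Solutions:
 v(y) = C1*cos(y)^(7/2)


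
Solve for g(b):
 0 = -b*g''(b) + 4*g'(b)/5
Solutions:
 g(b) = C1 + C2*b^(9/5)


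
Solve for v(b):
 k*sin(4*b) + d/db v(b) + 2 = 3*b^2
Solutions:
 v(b) = C1 + b^3 - 2*b + k*cos(4*b)/4


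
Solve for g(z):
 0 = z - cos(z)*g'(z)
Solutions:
 g(z) = C1 + Integral(z/cos(z), z)


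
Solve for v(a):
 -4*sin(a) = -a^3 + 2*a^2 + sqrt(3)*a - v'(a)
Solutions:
 v(a) = C1 - a^4/4 + 2*a^3/3 + sqrt(3)*a^2/2 - 4*cos(a)


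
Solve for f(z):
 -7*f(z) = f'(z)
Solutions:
 f(z) = C1*exp(-7*z)


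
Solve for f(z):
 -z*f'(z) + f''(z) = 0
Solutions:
 f(z) = C1 + C2*erfi(sqrt(2)*z/2)


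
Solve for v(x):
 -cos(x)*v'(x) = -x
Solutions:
 v(x) = C1 + Integral(x/cos(x), x)


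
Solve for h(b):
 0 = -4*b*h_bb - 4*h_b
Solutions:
 h(b) = C1 + C2*log(b)


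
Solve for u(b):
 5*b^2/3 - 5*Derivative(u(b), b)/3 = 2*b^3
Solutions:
 u(b) = C1 - 3*b^4/10 + b^3/3


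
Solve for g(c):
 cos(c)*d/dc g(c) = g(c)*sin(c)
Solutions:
 g(c) = C1/cos(c)


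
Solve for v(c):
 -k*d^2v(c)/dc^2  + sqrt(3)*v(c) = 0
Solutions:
 v(c) = C1*exp(-3^(1/4)*c*sqrt(1/k)) + C2*exp(3^(1/4)*c*sqrt(1/k))


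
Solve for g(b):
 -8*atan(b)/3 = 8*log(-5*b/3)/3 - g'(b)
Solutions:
 g(b) = C1 + 8*b*log(-b)/3 + 8*b*atan(b)/3 - 8*b*log(3)/3 - 8*b/3 + 8*b*log(5)/3 - 4*log(b^2 + 1)/3


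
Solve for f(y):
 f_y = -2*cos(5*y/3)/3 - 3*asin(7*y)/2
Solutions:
 f(y) = C1 - 3*y*asin(7*y)/2 - 3*sqrt(1 - 49*y^2)/14 - 2*sin(5*y/3)/5


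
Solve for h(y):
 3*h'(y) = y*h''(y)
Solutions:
 h(y) = C1 + C2*y^4


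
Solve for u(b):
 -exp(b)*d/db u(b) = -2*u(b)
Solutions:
 u(b) = C1*exp(-2*exp(-b))


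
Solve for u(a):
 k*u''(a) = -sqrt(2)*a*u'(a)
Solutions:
 u(a) = C1 + C2*sqrt(k)*erf(2^(3/4)*a*sqrt(1/k)/2)


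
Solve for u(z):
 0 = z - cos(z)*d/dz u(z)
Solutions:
 u(z) = C1 + Integral(z/cos(z), z)


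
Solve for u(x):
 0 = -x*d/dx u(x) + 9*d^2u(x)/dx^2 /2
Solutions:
 u(x) = C1 + C2*erfi(x/3)


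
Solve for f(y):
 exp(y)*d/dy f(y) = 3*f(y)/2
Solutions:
 f(y) = C1*exp(-3*exp(-y)/2)


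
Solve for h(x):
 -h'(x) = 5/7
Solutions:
 h(x) = C1 - 5*x/7


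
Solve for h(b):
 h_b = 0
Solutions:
 h(b) = C1


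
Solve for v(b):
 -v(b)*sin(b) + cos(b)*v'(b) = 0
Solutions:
 v(b) = C1/cos(b)


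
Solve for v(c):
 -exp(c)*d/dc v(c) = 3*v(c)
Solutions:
 v(c) = C1*exp(3*exp(-c))


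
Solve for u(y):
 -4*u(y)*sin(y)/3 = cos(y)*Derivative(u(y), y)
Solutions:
 u(y) = C1*cos(y)^(4/3)


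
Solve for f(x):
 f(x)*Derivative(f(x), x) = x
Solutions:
 f(x) = -sqrt(C1 + x^2)
 f(x) = sqrt(C1 + x^2)


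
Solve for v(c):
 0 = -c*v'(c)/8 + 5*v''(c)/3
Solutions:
 v(c) = C1 + C2*erfi(sqrt(15)*c/20)


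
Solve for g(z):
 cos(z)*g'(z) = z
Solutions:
 g(z) = C1 + Integral(z/cos(z), z)


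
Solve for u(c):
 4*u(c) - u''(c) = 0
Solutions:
 u(c) = C1*exp(-2*c) + C2*exp(2*c)


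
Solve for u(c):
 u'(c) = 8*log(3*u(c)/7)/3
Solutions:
 -3*Integral(1/(log(_y) - log(7) + log(3)), (_y, u(c)))/8 = C1 - c


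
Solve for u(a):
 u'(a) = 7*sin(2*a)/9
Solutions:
 u(a) = C1 - 7*cos(2*a)/18


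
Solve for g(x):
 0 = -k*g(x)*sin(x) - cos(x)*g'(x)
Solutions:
 g(x) = C1*exp(k*log(cos(x)))


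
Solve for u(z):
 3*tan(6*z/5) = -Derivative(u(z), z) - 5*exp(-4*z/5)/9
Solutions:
 u(z) = C1 - 5*log(tan(6*z/5)^2 + 1)/4 + 25*exp(-4*z/5)/36


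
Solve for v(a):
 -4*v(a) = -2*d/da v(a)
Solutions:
 v(a) = C1*exp(2*a)


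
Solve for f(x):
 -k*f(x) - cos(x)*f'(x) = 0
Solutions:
 f(x) = C1*exp(k*(log(sin(x) - 1) - log(sin(x) + 1))/2)


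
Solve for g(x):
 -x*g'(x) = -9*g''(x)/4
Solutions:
 g(x) = C1 + C2*erfi(sqrt(2)*x/3)


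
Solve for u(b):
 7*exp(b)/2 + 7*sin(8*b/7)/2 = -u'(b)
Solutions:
 u(b) = C1 - 7*exp(b)/2 + 49*cos(8*b/7)/16


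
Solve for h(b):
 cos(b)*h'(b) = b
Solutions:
 h(b) = C1 + Integral(b/cos(b), b)


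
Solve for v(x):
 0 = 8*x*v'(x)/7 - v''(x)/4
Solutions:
 v(x) = C1 + C2*erfi(4*sqrt(7)*x/7)


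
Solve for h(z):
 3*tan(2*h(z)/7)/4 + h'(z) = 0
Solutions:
 h(z) = -7*asin(C1*exp(-3*z/14))/2 + 7*pi/2
 h(z) = 7*asin(C1*exp(-3*z/14))/2


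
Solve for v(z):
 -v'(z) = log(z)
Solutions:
 v(z) = C1 - z*log(z) + z


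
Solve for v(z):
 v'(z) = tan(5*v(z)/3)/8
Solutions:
 v(z) = -3*asin(C1*exp(5*z/24))/5 + 3*pi/5
 v(z) = 3*asin(C1*exp(5*z/24))/5


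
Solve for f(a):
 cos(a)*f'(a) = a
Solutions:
 f(a) = C1 + Integral(a/cos(a), a)


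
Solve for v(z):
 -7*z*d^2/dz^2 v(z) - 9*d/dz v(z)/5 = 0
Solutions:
 v(z) = C1 + C2*z^(26/35)


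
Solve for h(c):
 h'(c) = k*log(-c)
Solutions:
 h(c) = C1 + c*k*log(-c) - c*k


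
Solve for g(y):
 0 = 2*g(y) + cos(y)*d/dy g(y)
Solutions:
 g(y) = C1*(sin(y) - 1)/(sin(y) + 1)


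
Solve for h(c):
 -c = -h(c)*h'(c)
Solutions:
 h(c) = -sqrt(C1 + c^2)
 h(c) = sqrt(C1 + c^2)


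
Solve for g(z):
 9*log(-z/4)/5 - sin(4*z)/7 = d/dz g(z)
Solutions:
 g(z) = C1 + 9*z*log(-z)/5 - 18*z*log(2)/5 - 9*z/5 + cos(4*z)/28


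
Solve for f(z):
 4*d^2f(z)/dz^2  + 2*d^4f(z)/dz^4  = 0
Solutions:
 f(z) = C1 + C2*z + C3*sin(sqrt(2)*z) + C4*cos(sqrt(2)*z)


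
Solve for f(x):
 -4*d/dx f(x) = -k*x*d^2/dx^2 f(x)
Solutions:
 f(x) = C1 + x^(((re(k) + 4)*re(k) + im(k)^2)/(re(k)^2 + im(k)^2))*(C2*sin(4*log(x)*Abs(im(k))/(re(k)^2 + im(k)^2)) + C3*cos(4*log(x)*im(k)/(re(k)^2 + im(k)^2)))


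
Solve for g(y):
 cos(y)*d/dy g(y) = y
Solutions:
 g(y) = C1 + Integral(y/cos(y), y)


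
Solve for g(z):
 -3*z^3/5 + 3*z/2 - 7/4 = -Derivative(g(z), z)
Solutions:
 g(z) = C1 + 3*z^4/20 - 3*z^2/4 + 7*z/4


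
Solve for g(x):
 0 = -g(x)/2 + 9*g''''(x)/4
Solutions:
 g(x) = C1*exp(-2^(1/4)*sqrt(3)*x/3) + C2*exp(2^(1/4)*sqrt(3)*x/3) + C3*sin(2^(1/4)*sqrt(3)*x/3) + C4*cos(2^(1/4)*sqrt(3)*x/3)


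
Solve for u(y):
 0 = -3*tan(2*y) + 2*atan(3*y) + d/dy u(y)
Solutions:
 u(y) = C1 - 2*y*atan(3*y) + log(9*y^2 + 1)/3 - 3*log(cos(2*y))/2


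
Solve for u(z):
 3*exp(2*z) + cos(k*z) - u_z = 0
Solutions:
 u(z) = C1 + 3*exp(2*z)/2 + sin(k*z)/k


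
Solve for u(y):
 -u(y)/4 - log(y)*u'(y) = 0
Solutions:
 u(y) = C1*exp(-li(y)/4)


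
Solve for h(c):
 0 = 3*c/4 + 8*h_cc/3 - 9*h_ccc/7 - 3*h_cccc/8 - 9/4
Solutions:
 h(c) = C1 + C2*c + C3*exp(4*c*(-9 + sqrt(277))/21) + C4*exp(-4*c*(9 + sqrt(277))/21) - 3*c^3/64 + 1269*c^2/3584


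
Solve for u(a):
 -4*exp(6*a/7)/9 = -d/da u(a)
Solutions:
 u(a) = C1 + 14*exp(6*a/7)/27


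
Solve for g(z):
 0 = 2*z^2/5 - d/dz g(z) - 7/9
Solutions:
 g(z) = C1 + 2*z^3/15 - 7*z/9


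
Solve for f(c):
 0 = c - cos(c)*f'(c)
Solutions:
 f(c) = C1 + Integral(c/cos(c), c)


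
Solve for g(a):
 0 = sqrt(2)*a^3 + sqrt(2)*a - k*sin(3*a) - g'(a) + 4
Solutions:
 g(a) = C1 + sqrt(2)*a^4/4 + sqrt(2)*a^2/2 + 4*a + k*cos(3*a)/3


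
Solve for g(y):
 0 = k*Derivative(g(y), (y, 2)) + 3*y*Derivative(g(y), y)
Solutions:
 g(y) = C1 + C2*sqrt(k)*erf(sqrt(6)*y*sqrt(1/k)/2)


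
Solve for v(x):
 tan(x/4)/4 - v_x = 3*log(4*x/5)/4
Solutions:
 v(x) = C1 - 3*x*log(x)/4 - 3*x*log(2)/2 + 3*x/4 + 3*x*log(5)/4 - log(cos(x/4))


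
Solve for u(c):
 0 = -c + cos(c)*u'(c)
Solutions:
 u(c) = C1 + Integral(c/cos(c), c)


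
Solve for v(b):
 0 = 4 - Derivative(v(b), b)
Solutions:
 v(b) = C1 + 4*b


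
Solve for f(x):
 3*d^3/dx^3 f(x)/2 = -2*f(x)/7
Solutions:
 f(x) = C3*exp(-42^(2/3)*x/21) + (C1*sin(14^(2/3)*3^(1/6)*x/14) + C2*cos(14^(2/3)*3^(1/6)*x/14))*exp(42^(2/3)*x/42)


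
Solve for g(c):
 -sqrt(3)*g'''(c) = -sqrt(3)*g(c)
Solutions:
 g(c) = C3*exp(c) + (C1*sin(sqrt(3)*c/2) + C2*cos(sqrt(3)*c/2))*exp(-c/2)


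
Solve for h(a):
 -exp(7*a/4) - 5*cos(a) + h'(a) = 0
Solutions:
 h(a) = C1 + 4*exp(7*a/4)/7 + 5*sin(a)


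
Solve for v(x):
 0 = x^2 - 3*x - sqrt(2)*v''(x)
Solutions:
 v(x) = C1 + C2*x + sqrt(2)*x^4/24 - sqrt(2)*x^3/4


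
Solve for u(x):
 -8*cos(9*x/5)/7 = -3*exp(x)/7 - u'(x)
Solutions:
 u(x) = C1 - 3*exp(x)/7 + 40*sin(9*x/5)/63


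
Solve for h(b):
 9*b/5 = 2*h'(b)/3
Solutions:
 h(b) = C1 + 27*b^2/20


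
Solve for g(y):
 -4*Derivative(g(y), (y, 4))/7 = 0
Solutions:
 g(y) = C1 + C2*y + C3*y^2 + C4*y^3


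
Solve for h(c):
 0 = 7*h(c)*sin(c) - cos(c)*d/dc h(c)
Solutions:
 h(c) = C1/cos(c)^7


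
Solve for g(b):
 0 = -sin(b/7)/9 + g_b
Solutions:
 g(b) = C1 - 7*cos(b/7)/9


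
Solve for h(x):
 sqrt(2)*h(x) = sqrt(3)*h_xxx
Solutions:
 h(x) = C3*exp(2^(1/6)*3^(5/6)*x/3) + (C1*sin(2^(1/6)*3^(1/3)*x/2) + C2*cos(2^(1/6)*3^(1/3)*x/2))*exp(-2^(1/6)*3^(5/6)*x/6)


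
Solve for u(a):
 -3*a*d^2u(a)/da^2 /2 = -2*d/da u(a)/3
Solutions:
 u(a) = C1 + C2*a^(13/9)


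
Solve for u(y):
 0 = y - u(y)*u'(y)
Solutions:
 u(y) = -sqrt(C1 + y^2)
 u(y) = sqrt(C1 + y^2)


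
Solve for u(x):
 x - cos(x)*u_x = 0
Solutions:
 u(x) = C1 + Integral(x/cos(x), x)


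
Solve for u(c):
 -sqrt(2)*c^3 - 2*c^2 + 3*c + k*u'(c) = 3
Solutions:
 u(c) = C1 + sqrt(2)*c^4/(4*k) + 2*c^3/(3*k) - 3*c^2/(2*k) + 3*c/k


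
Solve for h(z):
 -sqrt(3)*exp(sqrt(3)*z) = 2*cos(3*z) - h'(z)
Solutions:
 h(z) = C1 + exp(sqrt(3)*z) + 2*sin(3*z)/3


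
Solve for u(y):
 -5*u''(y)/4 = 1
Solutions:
 u(y) = C1 + C2*y - 2*y^2/5


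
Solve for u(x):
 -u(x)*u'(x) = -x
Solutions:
 u(x) = -sqrt(C1 + x^2)
 u(x) = sqrt(C1 + x^2)


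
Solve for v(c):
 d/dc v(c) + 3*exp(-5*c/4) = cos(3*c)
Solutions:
 v(c) = C1 + sin(3*c)/3 + 12*exp(-5*c/4)/5


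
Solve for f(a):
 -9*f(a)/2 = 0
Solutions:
 f(a) = 0


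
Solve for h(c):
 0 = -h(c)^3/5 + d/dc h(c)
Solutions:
 h(c) = -sqrt(10)*sqrt(-1/(C1 + c))/2
 h(c) = sqrt(10)*sqrt(-1/(C1 + c))/2


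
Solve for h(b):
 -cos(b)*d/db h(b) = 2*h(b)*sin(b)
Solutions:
 h(b) = C1*cos(b)^2


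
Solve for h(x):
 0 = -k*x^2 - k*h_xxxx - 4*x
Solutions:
 h(x) = C1 + C2*x + C3*x^2 + C4*x^3 - x^6/360 - x^5/(30*k)


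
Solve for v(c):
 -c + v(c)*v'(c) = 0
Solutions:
 v(c) = -sqrt(C1 + c^2)
 v(c) = sqrt(C1 + c^2)


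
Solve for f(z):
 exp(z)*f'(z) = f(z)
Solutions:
 f(z) = C1*exp(-exp(-z))


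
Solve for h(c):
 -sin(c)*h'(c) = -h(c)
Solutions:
 h(c) = C1*sqrt(cos(c) - 1)/sqrt(cos(c) + 1)


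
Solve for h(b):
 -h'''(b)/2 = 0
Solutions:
 h(b) = C1 + C2*b + C3*b^2


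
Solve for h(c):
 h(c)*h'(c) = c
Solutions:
 h(c) = -sqrt(C1 + c^2)
 h(c) = sqrt(C1 + c^2)


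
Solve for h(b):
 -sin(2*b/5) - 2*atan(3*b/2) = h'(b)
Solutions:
 h(b) = C1 - 2*b*atan(3*b/2) + 2*log(9*b^2 + 4)/3 + 5*cos(2*b/5)/2


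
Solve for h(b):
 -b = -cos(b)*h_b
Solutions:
 h(b) = C1 + Integral(b/cos(b), b)


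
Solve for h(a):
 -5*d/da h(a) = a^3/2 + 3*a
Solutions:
 h(a) = C1 - a^4/40 - 3*a^2/10


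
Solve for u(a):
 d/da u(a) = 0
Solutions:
 u(a) = C1


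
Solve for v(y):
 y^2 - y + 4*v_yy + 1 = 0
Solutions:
 v(y) = C1 + C2*y - y^4/48 + y^3/24 - y^2/8


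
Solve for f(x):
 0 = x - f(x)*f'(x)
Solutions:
 f(x) = -sqrt(C1 + x^2)
 f(x) = sqrt(C1 + x^2)
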